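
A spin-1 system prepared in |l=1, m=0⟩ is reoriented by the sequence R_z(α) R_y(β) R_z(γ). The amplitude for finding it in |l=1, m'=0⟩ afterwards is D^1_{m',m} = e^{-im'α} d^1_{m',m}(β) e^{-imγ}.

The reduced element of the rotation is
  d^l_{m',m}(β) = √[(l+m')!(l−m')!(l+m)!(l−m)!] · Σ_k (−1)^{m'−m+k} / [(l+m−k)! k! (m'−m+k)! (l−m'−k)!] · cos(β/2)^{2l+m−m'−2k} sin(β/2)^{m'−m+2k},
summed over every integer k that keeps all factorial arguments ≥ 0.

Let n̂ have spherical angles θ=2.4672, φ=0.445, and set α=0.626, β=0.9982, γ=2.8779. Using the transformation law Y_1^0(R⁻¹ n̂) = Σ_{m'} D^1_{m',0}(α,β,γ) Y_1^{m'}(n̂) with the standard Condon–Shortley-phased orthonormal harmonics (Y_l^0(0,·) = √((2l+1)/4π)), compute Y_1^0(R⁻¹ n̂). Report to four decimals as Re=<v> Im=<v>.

Re=0.0455 Im=0.0000

Need the full column D^1_{m',0} for m'=−1..1 at α=0.6260, β=0.9982, γ=2.8779.
cos(β/2)=0.878014, sin(β/2)=0.478636
d^1_{-1,0}: single k=1 term ⇒ +0.594321;  D = +0.481625+0.348218i
d^1_{0,0}: k∈[0..1] ⇒ +0.770908 -0.229092 = +0.541816;  D = +0.541816+0.000000i
d^1_{1,0}: single k=0 term ⇒ -0.594321;  D = -0.481625+0.348218i
Y_1^{m'}(θ=2.4672,φ=0.445) and Σ D·Y over m':
  (+0.4816+0.3482i)·(+0.1947-0.0929i)  (+0.5418+0.0000i)·(-0.3816+0.0000i)  (-0.4816+0.3482i)·(-0.1947-0.0929i)
Y_1^0(R⁻¹ n̂) = +0.045463+0.000000i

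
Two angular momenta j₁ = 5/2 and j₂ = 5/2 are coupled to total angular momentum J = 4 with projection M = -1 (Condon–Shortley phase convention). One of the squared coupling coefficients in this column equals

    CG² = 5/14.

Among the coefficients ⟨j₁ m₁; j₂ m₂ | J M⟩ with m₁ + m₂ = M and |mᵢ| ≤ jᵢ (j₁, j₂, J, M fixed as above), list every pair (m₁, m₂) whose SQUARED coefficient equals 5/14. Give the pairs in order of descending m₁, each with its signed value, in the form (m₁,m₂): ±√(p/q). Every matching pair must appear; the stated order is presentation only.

Admissible pairs with m₁+m₂ = M = -1: (-5/2,3/2), (-3/2,1/2), (-1/2,-1/2), (1/2,-3/2), (3/2,-5/2)
  (m₁,m₂)=(3/2,-5/2): CG² = 1/7, CG = +√(1/7)
  (m₁,m₂)=(1/2,-3/2): CG² = 5/14, CG = +√(5/14)   ← matches the target
  (m₁,m₂)=(-1/2,-1/2): CG² = 0/1, CG = 0
  (m₁,m₂)=(-3/2,1/2): CG² = 5/14, CG = −√(5/14)   ← matches the target
  (m₁,m₂)=(-5/2,3/2): CG² = 1/7, CG = −√(1/7)
Pairs with CG² = 5/14: (1/2,-3/2): +√(5/14); (-3/2,1/2): −√(5/14)

(1/2,-3/2): +√(5/14); (-3/2,1/2): −√(5/14)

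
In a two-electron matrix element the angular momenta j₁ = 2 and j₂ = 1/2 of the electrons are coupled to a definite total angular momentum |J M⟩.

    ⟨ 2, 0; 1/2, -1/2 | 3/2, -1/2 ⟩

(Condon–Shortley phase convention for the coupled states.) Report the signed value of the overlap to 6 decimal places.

triangle: 1!·3!·0!/5! = 6/120
(j±m)!: 2!·2!·0!·1!·1!·2! = 8
prefactor² = (2J+1)·Δ·N² = 8/5
  k=0: +1/(0!·1!·2!·0!·1!·0!) = 1/2
Σ = 1/2  ⇒  CG² = 8/5·(1/2)² = 2/5
CG = +√(2/5) = +0.632456

+0.632456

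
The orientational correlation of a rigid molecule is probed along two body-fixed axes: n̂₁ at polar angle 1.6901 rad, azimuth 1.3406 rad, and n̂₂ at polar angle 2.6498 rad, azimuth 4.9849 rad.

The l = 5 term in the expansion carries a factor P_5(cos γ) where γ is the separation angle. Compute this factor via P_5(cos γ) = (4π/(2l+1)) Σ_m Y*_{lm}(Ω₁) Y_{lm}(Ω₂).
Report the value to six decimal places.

-0.344184

Expand P_5 via completeness: Σ_{m} conj(Y_{5,m}) at Ω₁ times Y_{5,m} at Ω₂ —
  m=-5: (0.408978, 0.182548) × (0.010661, 0.002253) = (0.003949, 0.002868)  (running Σ = (0.003949, 0.002868))
  m=-4: (-0.102747, 0.135154) × (-0.029747, 0.057035) = (-0.004652, -0.009881)  (running Σ = (-0.000703, -0.007013))
  m=-3: (0.188197, 0.227752) × (-0.159244, -0.149324) = (0.004040, -0.064370)  (running Σ = (0.003337, -0.071383))
  m=-2: (-0.170579, 0.084597) × (0.379154, -0.229872) = (-0.045229, 0.071287)  (running Σ = (-0.041893, -0.000097))
  m=-1: (0.058474, 0.249517) × (0.114005, 0.407944) = (-0.095123, 0.052301)  (running Σ = (-0.137015, 0.052204))
  m=0: (-0.195166, -0.000000) × (0.139635, 0.000000) = (-0.027252, -0.000000)  (running Σ = (-0.164267, 0.052204))
  m=1: (-0.058474, 0.249517) × (-0.114005, 0.407944) = (-0.095123, -0.052301)  (running Σ = (-0.259390, -0.000097))
  m=2: (-0.170579, -0.084597) × (0.379154, 0.229872) = (-0.045229, -0.071287)  (running Σ = (-0.304619, -0.071383))
  m=3: (-0.188197, 0.227752) × (0.159244, -0.149324) = (0.004040, 0.064370)  (running Σ = (-0.300580, -0.007013))
  m=4: (-0.102747, -0.135154) × (-0.029747, -0.057035) = (-0.004652, 0.009881)  (running Σ = (-0.305232, 0.002868))
  m=5: (-0.408978, 0.182548) × (-0.010661, 0.002253) = (0.003949, -0.002868)  (running Σ = (-0.301283, -0.000000))
Accumulated sum (-0.301283, -0.000000); after 4π/(2l+1) scaling, (-0.344184, -0.000000) ⇒ P_5 = -0.344184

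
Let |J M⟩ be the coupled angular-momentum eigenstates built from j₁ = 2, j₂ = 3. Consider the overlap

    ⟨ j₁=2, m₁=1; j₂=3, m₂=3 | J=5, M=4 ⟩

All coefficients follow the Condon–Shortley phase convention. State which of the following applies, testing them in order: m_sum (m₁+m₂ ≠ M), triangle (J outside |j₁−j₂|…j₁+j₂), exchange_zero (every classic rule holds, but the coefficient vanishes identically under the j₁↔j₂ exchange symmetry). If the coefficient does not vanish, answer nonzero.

m-sum: m₁+m₂ = 1+3 = 4, M = 4  ✓
triangle: |j₁−j₂| = 1 ≤ J = 5 ≤ j₁+j₂ = 5  ✓
exchange: j₁≠j₂ or m₁≠m₂ — the exchange symmetry imposes no constraint here
value check: CG = +√(2/5) = +0.632456 ≠ 0

nonzero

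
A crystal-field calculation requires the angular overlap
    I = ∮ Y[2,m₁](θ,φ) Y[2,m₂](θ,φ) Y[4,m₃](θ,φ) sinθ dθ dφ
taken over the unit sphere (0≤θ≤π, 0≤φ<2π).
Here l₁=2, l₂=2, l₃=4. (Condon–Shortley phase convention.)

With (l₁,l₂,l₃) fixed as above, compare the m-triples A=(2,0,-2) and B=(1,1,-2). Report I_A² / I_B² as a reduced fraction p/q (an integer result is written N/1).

3/8

Shared (l₁,l₂,l₃)=(2,2,4): N and (l;000)² cancel in I_A²/I_B².
A: Δ = 0!·4!·4!/9! = 1/630; Racah Σ t=0..0: t=0:+1/96 = 1/96; ⇒ 3j(2 2 4; 2 0 -2)² = 1/42, sgn +1
B: Δ = 0!·4!·4!/9! = 1/630; Racah Σ t=0..0: t=0:+1/36 = 1/36; ⇒ 3j(2 2 4; 1 1 -2)² = 4/63, sgn +1
I_A²/I_B² = (1/42)/(4/63) = 3/8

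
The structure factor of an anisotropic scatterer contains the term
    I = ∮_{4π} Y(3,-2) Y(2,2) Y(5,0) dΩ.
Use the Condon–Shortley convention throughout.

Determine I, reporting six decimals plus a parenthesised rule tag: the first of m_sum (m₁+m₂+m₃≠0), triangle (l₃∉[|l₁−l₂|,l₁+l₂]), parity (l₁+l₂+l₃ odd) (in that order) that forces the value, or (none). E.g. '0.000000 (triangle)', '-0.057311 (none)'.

0.053579 (none)

Rules hold: Σm=0, L=10 even, 1≤5≤5.
N = 7·5·11 = 385
Δ = 0!·6!·4!/11! = 1/2310
Racah Σ t=0..0: t=0:+1/144 = 1/144
⇒ 3j(3 2 5; 0 0 0)² = 10/231, sgn -1
Racah Σ t=0..0: t=0:+1/2880 = 1/2880
⇒ 3j(3 2 5; -2 2 0)² = 1/462, sgn -1
4πI² = N·(3j₀)²·(3jₘ)² = 25/693
I = +1·√(0.036075/4π) = 0.05357948
No selection rule forces the value: the integral is nonzero (none).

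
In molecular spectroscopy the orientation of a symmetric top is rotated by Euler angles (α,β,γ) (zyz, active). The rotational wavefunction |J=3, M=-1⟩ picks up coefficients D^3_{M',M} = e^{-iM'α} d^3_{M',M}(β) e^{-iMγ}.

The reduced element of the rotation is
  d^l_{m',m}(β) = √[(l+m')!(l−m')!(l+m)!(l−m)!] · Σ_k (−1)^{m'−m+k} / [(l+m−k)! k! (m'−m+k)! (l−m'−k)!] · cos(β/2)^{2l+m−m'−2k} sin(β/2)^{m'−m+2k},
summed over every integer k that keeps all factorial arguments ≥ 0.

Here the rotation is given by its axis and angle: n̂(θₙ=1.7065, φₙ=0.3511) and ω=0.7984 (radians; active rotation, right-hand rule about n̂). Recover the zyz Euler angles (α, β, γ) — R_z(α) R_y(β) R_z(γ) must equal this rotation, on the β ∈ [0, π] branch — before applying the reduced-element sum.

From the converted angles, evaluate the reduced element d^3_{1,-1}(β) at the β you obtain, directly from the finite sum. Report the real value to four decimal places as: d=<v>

d=0.4989

Axis–angle → zyz. n̂ = (sinθₙcosφₙ, sinθₙsinφₙ, cosθₙ) = (+0.930362, +0.340769, -0.135288), ω = 0.7984.
R = I cosω + sinω [n̂]ₓ + (1−cosω) n̂n̂ᵀ gives
  R = [+0.959384, +0.192690, +0.206042; -0.001106, +0.732940, -0.680293; -0.282103, +0.652434, +0.703384]
β = atan2(√(R₁₃²+R₂₃²), R₃₃) = 0.790650; α = atan2(R₂₃, R₁₃) mod 2π = 5.006480; γ = atan2(R₃₂, −R₃₁) mod 2π = 1.162687
d^3_{1,-1}(β=0.7906) via the finite sum:
With c≡cos(β/2)=0.922872 and s≡sin(β/2)=0.385108, N=[24·2·2·24]^{1/2}=48.000000
k: max(0,(-1)−(1))=0 … min(3+(-1),3−(1))=2
  k=0: (−1)^2·48.0000/(8)·0.9229^4·0.3851^2 = +0.645478
  k=1: (−1)^3·48.0000/(6)·0.9229^2·0.3851^4 = -0.149866
  k=2: (−1)^4·48.0000/(48)·0.9229^0·0.3851^6 = +0.003262
d^3_{1,-1}(0.7906) = +0.645478 -0.149866 +0.003262 = +0.498874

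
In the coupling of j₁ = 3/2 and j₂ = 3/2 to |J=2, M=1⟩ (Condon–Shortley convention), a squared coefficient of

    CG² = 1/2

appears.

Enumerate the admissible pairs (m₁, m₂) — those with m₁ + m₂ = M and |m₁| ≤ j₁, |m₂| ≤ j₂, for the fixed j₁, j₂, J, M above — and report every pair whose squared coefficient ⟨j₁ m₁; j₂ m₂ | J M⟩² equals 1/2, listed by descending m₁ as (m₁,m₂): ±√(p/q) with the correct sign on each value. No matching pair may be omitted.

Admissible pairs with m₁+m₂ = M = 1: (-1/2,3/2), (1/2,1/2), (3/2,-1/2)
  (m₁,m₂)=(3/2,-1/2): CG² = 1/2, CG = +√(1/2)   ← matches the target
  (m₁,m₂)=(1/2,1/2): CG² = 0/1, CG = 0
  (m₁,m₂)=(-1/2,3/2): CG² = 1/2, CG = −√(1/2)   ← matches the target
Pairs with CG² = 1/2: (3/2,-1/2): +√(1/2); (-1/2,3/2): −√(1/2)

(3/2,-1/2): +√(1/2); (-1/2,3/2): −√(1/2)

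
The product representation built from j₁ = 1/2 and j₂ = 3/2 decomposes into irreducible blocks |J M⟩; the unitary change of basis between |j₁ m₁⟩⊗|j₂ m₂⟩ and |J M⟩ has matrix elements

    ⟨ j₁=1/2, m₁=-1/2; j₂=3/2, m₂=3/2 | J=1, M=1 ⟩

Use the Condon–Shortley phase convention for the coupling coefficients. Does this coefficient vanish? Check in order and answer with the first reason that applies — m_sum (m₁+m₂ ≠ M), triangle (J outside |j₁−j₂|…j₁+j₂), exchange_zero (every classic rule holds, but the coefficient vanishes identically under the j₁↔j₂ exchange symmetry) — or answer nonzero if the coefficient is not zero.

nonzero

m-sum: m₁+m₂ = -1/2+3/2 = 1, M = 1  ✓
triangle: |j₁−j₂| = 1 ≤ J = 1 ≤ j₁+j₂ = 2  ✓
exchange: j₁≠j₂ or m₁≠m₂ — the exchange symmetry imposes no constraint here
value check: CG = −√(3/4) = -0.866025 ≠ 0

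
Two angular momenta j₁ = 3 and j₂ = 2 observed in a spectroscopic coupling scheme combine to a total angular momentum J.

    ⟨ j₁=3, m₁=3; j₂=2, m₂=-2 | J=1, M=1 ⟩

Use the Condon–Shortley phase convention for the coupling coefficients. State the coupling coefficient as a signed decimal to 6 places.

j₁+j₂−J=4  J+j₁−j₂=2  J−j₁+j₂=0  j₁+j₂+J+1=7
(j₁±m₁, j₂±m₂, J±M) = (6,0,0,4,2,0)
P² = 6912/7
sum k=0..0:
  [0] +1/48 = 1/48
S = 1/48
C² = P²·S² = 3/7 ; C = +0.654654

+√(3/7) ≈ +0.654654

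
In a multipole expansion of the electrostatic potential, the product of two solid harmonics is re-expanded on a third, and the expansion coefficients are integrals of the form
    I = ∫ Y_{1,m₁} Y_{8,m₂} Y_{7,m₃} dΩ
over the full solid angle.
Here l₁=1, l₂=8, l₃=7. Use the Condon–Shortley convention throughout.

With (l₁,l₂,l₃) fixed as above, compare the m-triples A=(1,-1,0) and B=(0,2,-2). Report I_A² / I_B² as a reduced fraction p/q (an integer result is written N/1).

3/5

Shared (l₁,l₂,l₃)=(1,8,7): N and (l;000)² cancel in I_A²/I_B².
A: Δ = 2!·0!·14!/17! = 1/2040; Racah Σ t=0..0: t=0:+1/50803200 = 1/50803200; ⇒ 3j(1 8 7; 1 -1 0)² = 3/170, sgn -1
B: Δ = 2!·0!·14!/17! = 1/2040; Racah Σ t=1..1: t=1:−1/43545600 = -1/43545600; ⇒ 3j(1 8 7; 0 2 -2)² = 1/34, sgn +1
I_A²/I_B² = (3/170)/(1/34) = 3/5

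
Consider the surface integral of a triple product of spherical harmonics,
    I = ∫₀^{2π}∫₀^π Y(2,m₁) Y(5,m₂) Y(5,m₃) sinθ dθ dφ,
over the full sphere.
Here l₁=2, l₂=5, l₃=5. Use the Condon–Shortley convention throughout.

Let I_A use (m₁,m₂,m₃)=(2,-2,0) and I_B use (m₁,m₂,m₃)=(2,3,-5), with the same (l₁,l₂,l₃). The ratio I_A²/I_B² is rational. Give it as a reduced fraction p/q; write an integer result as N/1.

Shared (l₁,l₂,l₃)=(2,5,5): N and (l;000)² cancel in I_A²/I_B².
A: Δ = 2!·2!·8!/13! = 1/38610; Racah Σ t=0..0: t=0:+1/2880 = 1/2880; ⇒ 3j(2 5 5; 2 -2 0)² = 14/429, sgn -1
B: Δ = 2!·2!·8!/13! = 1/38610; Racah Σ t=0..0: t=0:+1/161280 = 1/161280; ⇒ 3j(2 5 5; 2 3 -5)² = 1/143, sgn +1
I_A²/I_B² = (14/429)/(1/143) = 14/3

14/3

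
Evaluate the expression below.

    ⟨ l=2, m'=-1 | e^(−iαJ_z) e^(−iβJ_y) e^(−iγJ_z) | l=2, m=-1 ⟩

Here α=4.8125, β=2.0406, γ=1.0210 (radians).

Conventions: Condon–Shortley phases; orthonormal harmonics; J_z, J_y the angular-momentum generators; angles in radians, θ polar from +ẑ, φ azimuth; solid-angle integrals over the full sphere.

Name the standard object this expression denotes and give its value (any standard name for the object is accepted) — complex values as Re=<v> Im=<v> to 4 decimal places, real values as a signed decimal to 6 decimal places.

Wigner D-matrix element, Re=-0.4696 Im=0.2266

This is a Wigner D-matrix element — the rotation-matrix element ⟨l m'| R(α,β,γ) |l m⟩ in the angular-momentum basis.
Split into d^2_{-1,-1}(β=2.0406) × two z-phases.
Half-angle: c=0.523110, s=0.852265. N=√(1·6·1·6)=6.000000
The bounds max(0,m−m')=0 and min(l+m,l−m')=1 give 2 terms
  k=0: (−1)^0·6.0000/(6)·0.5231^4·0.8523^0 = +0.074881
  k=1: (−1)^1·6.0000/(2)·0.5231^2·0.8523^2 = -0.596289
d^2_{-1,-1}(2.0406) = +0.074881 -0.596289 = -0.521408
Attach z-rotation phases: D = e^{-i(-1)(4.8125)}·(-0.521408)·e^{-i(-1)(1.0210)} = -0.469572+0.226647i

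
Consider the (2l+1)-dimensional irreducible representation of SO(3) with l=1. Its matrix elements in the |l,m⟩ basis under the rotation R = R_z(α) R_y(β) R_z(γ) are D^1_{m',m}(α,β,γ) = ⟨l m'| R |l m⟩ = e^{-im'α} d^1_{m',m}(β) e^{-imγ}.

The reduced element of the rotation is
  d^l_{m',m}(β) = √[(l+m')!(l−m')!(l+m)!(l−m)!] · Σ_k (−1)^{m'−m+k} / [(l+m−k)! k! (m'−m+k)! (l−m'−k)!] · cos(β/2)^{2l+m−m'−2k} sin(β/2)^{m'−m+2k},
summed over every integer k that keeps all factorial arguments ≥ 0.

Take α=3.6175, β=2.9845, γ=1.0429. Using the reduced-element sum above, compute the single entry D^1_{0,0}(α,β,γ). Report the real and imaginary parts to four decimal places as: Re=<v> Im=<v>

First d^1_{0,0}(β=2.9845), then the phase factors e^{-i(0)α} and e^{-i(0)γ}:
With c≡cos(β/2)=0.078466 and s≡sin(β/2)=0.996917, N=[1·1·1·1]^{1/2}=1.000000
k: max(0,(0)−(0))=0 … min(1+(0),1−(0))=1
  k=0: (−1)^0·1.0000/(1)·0.0785^2·0.9969^0 = +0.006157
  k=1: (−1)^1·1.0000/(1)·0.0785^0·0.9969^2 = -0.993843
d^1_{0,0}(2.9845) = +0.006157 -0.993843 = -0.987686
Phases: e^{-i·(0)·3.6175}=+1.000000+0.000000i, e^{-i·(0)·1.0429}=+1.000000+0.000000i ⇒ D=-0.987686+0.000000i

Re=-0.9877 Im=0.0000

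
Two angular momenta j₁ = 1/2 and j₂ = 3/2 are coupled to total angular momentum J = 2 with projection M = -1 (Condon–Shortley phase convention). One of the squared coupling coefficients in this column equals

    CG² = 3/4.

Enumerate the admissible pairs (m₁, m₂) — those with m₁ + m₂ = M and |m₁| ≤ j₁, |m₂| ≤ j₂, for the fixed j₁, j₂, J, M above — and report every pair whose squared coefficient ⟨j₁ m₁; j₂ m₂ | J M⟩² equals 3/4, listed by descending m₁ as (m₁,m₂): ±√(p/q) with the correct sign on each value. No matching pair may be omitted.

Admissible pairs with m₁+m₂ = M = -1: (-1/2,-1/2), (1/2,-3/2)
  (m₁,m₂)=(1/2,-3/2): CG² = 1/4, CG = +√(1/4)
  (m₁,m₂)=(-1/2,-1/2): CG² = 3/4, CG = +√(3/4)   ← matches the target
Pairs with CG² = 3/4: (-1/2,-1/2): +√(3/4)

(-1/2,-1/2): +√(3/4)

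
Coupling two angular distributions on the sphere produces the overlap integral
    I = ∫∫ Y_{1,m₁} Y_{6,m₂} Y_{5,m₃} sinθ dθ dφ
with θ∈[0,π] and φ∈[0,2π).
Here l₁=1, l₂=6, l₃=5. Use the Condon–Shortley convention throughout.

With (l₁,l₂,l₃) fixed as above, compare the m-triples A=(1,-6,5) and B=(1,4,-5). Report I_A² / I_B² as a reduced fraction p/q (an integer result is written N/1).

l's match ⇒ only the (l;m) 3-j factors differ between A and B.
A: triangle coeff Δ(1,6,5) = 1/858; Σ_t [0,0]: t=0:+1/7257600 = 1/7257600; (3j)²=1/13 [(1 6 5; 1 -6 5)], sign=+1
B: triangle coeff Δ(1,6,5) = 1/858; Σ_t [0,0]: t=0:+1/7257600 = 1/7257600; (3j)²=1/858 [(1 6 5; 1 4 -5)], sign=+1
I_A²/I_B² = (1/13)/(1/858) = 66/1

66/1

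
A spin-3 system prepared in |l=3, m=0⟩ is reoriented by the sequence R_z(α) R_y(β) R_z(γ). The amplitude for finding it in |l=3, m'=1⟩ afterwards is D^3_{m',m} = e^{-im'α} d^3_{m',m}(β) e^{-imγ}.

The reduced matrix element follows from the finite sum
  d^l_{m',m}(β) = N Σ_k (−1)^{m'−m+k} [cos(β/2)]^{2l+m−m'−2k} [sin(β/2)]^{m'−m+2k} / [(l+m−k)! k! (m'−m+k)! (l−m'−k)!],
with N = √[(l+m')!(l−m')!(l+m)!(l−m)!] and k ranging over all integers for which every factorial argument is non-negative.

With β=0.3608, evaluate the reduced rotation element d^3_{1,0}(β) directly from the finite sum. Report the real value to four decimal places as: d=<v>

d^3_{1,0}(β=0.3608) via the finite sum:
c=cos(0.360800/2)=0.983772, s=sin(0.360800/2)=0.179423; N=√[24·2·6·6]=41.569219
k: max(0,(0)−(1))=0 … min(3+(0),3−(1))=2
  k=0: (−1)^1·41.5692/(12)·0.9838^5·0.1794^1 = -0.572719
  k=1: (−1)^2·41.5692/(4)·0.9838^3·0.1794^3 = +0.057152
  k=2: (−1)^3·41.5692/(12)·0.9838^1·0.1794^5 = -0.000634
d^3_{1,0}(0.3608) = -0.572719 +0.057152 -0.000634 = -0.516200

d=-0.5162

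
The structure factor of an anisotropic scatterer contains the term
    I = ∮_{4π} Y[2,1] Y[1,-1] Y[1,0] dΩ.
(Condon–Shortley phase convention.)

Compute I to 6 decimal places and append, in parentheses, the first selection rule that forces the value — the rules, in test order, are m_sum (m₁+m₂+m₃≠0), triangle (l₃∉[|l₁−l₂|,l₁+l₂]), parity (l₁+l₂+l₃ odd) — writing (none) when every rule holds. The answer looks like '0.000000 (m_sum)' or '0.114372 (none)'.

Checks pass: Σm=0; 4 even; l₃=1∈[1,3].
(2·2+1)(2·1+1)(2·1+1) = 45
Δ: 2! 2! 0! / 5! → 1/30
sum: t=1:−1/1 = -1/1
3j²(2 1 1; 0 0 0) = Δ·Π!·Σ² = 2/15  (sign +1)
sum: t=0:+1/2 = 1/2
3j²(2 1 1; 1 -1 0) = Δ·Π!·Σ² = 1/10  (sign -1)
combine: 4πI² = 45·2/15·1/10 = 3/5
take √, sign -1: I = -0.21850969
No selection rule forces the value: the integral is nonzero (none).

-0.218510 (none)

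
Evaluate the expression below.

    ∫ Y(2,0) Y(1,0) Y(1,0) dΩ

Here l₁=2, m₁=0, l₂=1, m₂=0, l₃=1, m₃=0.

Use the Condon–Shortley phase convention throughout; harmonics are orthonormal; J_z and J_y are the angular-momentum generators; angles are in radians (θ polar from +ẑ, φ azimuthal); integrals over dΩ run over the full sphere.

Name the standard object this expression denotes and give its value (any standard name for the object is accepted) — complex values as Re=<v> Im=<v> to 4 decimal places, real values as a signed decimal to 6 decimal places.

Gaunt coefficient, +0.252313

This is a Gaunt coefficient — the integral of a triple product of spherical harmonics over the sphere.
Rules hold: Σm=0, L=4 even, 1≤1≤3.
N = 5·3·3 = 45
Δ = 2!·2!·0!/5! = 1/30
Racah Σ t=1..1: t=1:−1/1 = -1/1
⇒ 3j(2 1 1; 0 0 0)² = 2/15, sgn +1
(m-triple is (0,0,0) — same symbol as above.)
4πI² = N·(3j₀)²·(3jₘ)² = 4/5
I = +1·√(0.8/4π) = 0.25231325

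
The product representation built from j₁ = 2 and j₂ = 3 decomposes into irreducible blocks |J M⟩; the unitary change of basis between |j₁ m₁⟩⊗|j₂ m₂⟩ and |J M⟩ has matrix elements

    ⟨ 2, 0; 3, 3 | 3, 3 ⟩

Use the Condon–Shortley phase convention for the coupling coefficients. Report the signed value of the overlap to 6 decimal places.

+0.645497  (= +√(5/12))

triangle: 2!×2!×4!/9! = 96/362880
(j±m)!: 2!×2!×6!×0!×6!×0! = 2073600
prefactor² = (2J+1)×Δ×N² = 3840
  k=2: +1/(2!×0!×0!×4!×2!×0!) = 1/96
Σ = 1/96  ⇒  CG² = 3840×(1/96)² = 5/12
CG = +√(5/12) = +0.645497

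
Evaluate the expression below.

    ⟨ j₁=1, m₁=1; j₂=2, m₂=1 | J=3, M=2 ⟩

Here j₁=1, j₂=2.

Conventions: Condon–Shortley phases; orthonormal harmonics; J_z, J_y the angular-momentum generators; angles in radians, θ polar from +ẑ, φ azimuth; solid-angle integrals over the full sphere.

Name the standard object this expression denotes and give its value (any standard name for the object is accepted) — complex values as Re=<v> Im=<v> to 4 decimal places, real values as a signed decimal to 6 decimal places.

Clebsch–Gordan coefficient, +√(2/3) ≈ +0.816497

This is a Clebsch–Gordan (vector-coupling) coefficient.
√[7·0!2!4!/7! · 2!0!3!1!5!1!] = √(96)
  +(−1)^0/∏(0,0,0,3,2,1)! = 1/12  (running 1/12)
⟨..|..⟩ = √(96)·(1/12) = +0.816497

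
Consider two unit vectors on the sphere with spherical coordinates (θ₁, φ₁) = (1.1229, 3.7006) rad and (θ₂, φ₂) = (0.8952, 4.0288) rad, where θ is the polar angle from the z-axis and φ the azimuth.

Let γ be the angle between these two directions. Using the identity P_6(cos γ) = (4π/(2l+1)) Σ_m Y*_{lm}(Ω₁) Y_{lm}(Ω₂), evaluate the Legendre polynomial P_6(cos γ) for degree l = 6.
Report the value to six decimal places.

Addition theorem: P_6(cos γ) = (4π/13) Σ_m Y*_{lm}(Ω₁) Y_{lm}(Ω₂), m = −6…6:
  term(m=-6) = (-0.010962, -0.026044)   from Y*(Ω₁)=(-0.253243, -0.054626), Y(Ω₂)=(0.062559, 0.089346)
  term(m=-5) = (-0.009158, -0.130239)   from Y*(Ω₁)=(0.405550, -0.146456), Y(Ω₂)=(0.082617, -0.291306)
  term(m=-4) = (0.027901, -0.105734)   from Y*(Ω₁)=(-0.154527, 0.196969), Y(Ω₂)=(-0.401079, 0.173005)
  term(m=-3) = (-0.026982, 0.040632)   from Y*(Ω₁)=(-0.020522, 0.192467), Y(Ω₂)=(0.223516, 0.116357)
  term(m=-2) = (0.050128, -0.038616)   from Y*(Ω₁)=(-0.140662, -0.289136), Y(Ω₂)=(0.039795, 0.192733)
  term(m=-1) = (-0.027556, 0.009383)   from Y*(Ω₁)=(-0.072841, -0.045567), Y(Ω₂)=(0.213982, -0.262679)
  term(m=+0) = (0.035351, 0.000000)   from Y*(Ω₁)=(0.326526, -0.000000), Y(Ω₂)=(0.108263, 0.000000)
  term(m=+1) = (-0.027556, -0.009383)   from Y*(Ω₁)=(0.072841, -0.045567), Y(Ω₂)=(-0.213982, -0.262679)
  term(m=+2) = (0.050128, 0.038616)   from Y*(Ω₁)=(-0.140662, 0.289136), Y(Ω₂)=(0.039795, -0.192733)
  term(m=+3) = (-0.026982, -0.040632)   from Y*(Ω₁)=(0.020522, 0.192467), Y(Ω₂)=(-0.223516, 0.116357)
  term(m=+4) = (0.027901, 0.105734)   from Y*(Ω₁)=(-0.154527, -0.196969), Y(Ω₂)=(-0.401079, -0.173005)
  term(m=+5) = (-0.009158, 0.130239)   from Y*(Ω₁)=(-0.405550, -0.146456), Y(Ω₂)=(-0.082617, -0.291306)
  term(m=+6) = (-0.010962, 0.026044)   from Y*(Ω₁)=(-0.253243, 0.054626), Y(Ω₂)=(0.062559, -0.089346)
Σ over m = (0.042091, 0.000000); ×(4π/13) → (0.040687, 0.000000). Real part: 0.040687

0.040687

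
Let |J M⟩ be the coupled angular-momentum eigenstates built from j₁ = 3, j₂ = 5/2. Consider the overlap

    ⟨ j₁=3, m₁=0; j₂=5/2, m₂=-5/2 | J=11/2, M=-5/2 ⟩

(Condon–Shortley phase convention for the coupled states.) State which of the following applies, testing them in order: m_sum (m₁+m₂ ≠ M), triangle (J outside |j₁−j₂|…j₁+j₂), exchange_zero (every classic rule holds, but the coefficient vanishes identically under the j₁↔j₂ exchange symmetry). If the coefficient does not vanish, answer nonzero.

m-sum: m₁+m₂ = 0+(-5/2) = -5/2, M = -5/2  ✓
triangle: |j₁−j₂| = 1/2 ≤ J = 11/2 ≤ j₁+j₂ = 11/2  ✓
exchange: j₁≠j₂ or m₁≠m₂ — the exchange symmetry imposes no constraint here
value check: CG = +√(4/33) = +0.348155 ≠ 0

nonzero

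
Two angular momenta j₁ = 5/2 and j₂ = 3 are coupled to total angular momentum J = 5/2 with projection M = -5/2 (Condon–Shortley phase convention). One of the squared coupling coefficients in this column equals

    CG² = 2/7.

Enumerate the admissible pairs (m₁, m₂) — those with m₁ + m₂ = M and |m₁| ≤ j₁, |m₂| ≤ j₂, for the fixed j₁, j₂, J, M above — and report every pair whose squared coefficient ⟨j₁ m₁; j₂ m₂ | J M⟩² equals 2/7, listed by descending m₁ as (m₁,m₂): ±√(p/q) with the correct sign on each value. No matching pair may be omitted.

(-3/2,-1): +√(2/7)

Admissible pairs with m₁+m₂ = M = -5/2: (-5/2,0), (-3/2,-1), (-1/2,-2), (1/2,-3)
  (m₁,m₂)=(1/2,-3): CG² = 5/21, CG = +√(5/21)
  (m₁,m₂)=(-1/2,-2): CG² = 5/14, CG = −√(5/14)
  (m₁,m₂)=(-3/2,-1): CG² = 2/7, CG = +√(2/7)   ← matches the target
  (m₁,m₂)=(-5/2,0): CG² = 5/42, CG = −√(5/42)
Pairs with CG² = 2/7: (-3/2,-1): +√(2/7)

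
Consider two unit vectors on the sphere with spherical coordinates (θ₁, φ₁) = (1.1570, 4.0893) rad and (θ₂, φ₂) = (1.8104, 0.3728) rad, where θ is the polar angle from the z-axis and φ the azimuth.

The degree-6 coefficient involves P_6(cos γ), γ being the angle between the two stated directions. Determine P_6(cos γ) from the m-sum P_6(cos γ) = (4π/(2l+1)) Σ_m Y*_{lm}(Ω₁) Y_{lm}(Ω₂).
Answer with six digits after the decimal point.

-0.410780

Expand P_6 via completeness: Σ_{m} conj(Y_{6,m}) at Ω₁ times Y_{6,m} at Ω₂ —
  m=-6: (0.23539 - 0.15999j) × (-0.25083 - 0.31922j) = -0.11011 - 0.03501j  (running Σ = -0.11011 - 0.03501j)
  m=-5: (-0.01132 + 0.43283j) × (0.09930 + 0.32890j) = -0.14348 + 0.03926j  (running Σ = -0.25360 + 0.00424j)
  m=-4: (-0.15547 - 0.11800j) × (-0.00961 + 0.12051j) = 0.01571 - 0.01760j  (running Σ = -0.23788 - 0.01336j)
  m=-3: (-0.23473 + 0.07222j) × (0.14746 - 0.30341j) = -0.01270 + 0.08187j  (running Σ = -0.25058 + 0.06851j)
  m=-2: (0.09123 - 0.27109j) × (0.02053 - 0.01896j) = -0.00327 - 0.00729j  (running Σ = -0.25385 + 0.06121j)
  m=-1: (-0.08960 - 0.12469j) × (-0.30207 + 0.11814j) = 0.04180 + 0.02708j  (running Σ = -0.21205 + 0.08829j)
  m=0: (0.29994 + 0.00000j) × (-0.00282 + 0.00000j) = -0.00085 + 0.00000j  (running Σ = -0.21290 + 0.08829j)
  m=1: (0.08960 - 0.12469j) × (0.30207 + 0.11814j) = 0.04180 - 0.02708j  (running Σ = -0.17110 + 0.06121j)
  m=2: (0.09123 + 0.27109j) × (0.02053 + 0.01896j) = -0.00327 + 0.00729j  (running Σ = -0.17437 + 0.06851j)
  m=3: (0.23473 + 0.07222j) × (-0.14746 - 0.30341j) = -0.01270 - 0.08187j  (running Σ = -0.18707 - 0.01336j)
  m=4: (-0.15547 + 0.11800j) × (-0.00961 - 0.12051j) = 0.01571 + 0.01760j  (running Σ = -0.17136 + 0.00424j)
  m=5: (0.01132 + 0.43283j) × (-0.09930 + 0.32890j) = -0.14348 - 0.03926j  (running Σ = -0.31484 - 0.03501j)
  m=6: (0.23539 + 0.15999j) × (-0.25083 + 0.31922j) = -0.11011 + 0.03501j  (running Σ = -0.42495 + 0.00000j)
Σ over m = -0.42495 + 0.00000j; ×(4π/13) → -0.41078 + 0.00000j. Real part: -0.410780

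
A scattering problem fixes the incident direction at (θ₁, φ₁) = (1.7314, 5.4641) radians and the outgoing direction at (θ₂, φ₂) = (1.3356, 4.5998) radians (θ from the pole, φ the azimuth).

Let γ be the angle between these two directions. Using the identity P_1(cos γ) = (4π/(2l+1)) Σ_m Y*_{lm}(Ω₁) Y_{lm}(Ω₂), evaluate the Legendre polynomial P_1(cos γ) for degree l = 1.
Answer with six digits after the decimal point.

Summing Y*_{l m}(θ₁,φ₁)·Y_{l m}(θ₂,φ₂) over m ∈ [−1, 1]; prefactor 4π/(2·1+1) = 4.188790:
  m=-1: Y*=(0.232898, -0.249143)  Y=(-0.037748, 0.333855)  product (0.074386, 0.087159)
  m=+0: Y*=(-0.078134, -0.000000)  Y=(0.113861, 0.000000)  product (-0.008896, -0.000000)
  m=+1: Y*=(-0.232898, -0.249143)  Y=(0.037748, 0.333855)  product (0.074386, -0.087159)
Σ over m = (0.139876, 0.000000); ×(4π/3) → (0.585910, 0.000000). Real part: 0.585910

0.585910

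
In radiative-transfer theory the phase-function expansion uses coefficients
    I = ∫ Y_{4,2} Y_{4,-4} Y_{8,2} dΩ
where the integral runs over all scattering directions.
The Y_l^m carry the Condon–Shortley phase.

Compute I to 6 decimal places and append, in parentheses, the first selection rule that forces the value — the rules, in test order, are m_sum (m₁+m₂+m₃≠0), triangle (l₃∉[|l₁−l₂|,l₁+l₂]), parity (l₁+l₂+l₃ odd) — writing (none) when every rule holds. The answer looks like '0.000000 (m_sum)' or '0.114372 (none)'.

0.022467 (none)

Rules hold: Σm=0, L=16 even, 0≤8≤8.
N = 9·9·17 = 1377
Δ = 0!·8!·8!/17! = 1/218790
Racah Σ t=0..0: t=0:+1/331776 = 1/331776
⇒ 3j(4 4 8; 0 0 0)² = 490/21879, sgn +1
Racah Σ t=0..0: t=0:+1/58060800 = 1/58060800
⇒ 3j(4 4 8; 2 -4 2)² = 1/4862, sgn +1
4πI² = N·(3j₀)²·(3jₘ)² = 2205/347633
I = +1·√(0.0063429/4π) = 0.02246668
No selection rule forces the value: the integral is nonzero (none).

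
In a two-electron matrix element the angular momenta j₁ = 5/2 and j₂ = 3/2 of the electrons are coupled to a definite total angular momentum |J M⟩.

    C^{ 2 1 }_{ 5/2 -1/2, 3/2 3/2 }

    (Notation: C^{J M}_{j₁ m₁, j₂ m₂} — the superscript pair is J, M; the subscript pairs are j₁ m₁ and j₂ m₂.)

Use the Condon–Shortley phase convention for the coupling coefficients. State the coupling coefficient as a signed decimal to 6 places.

+√(9/28) ≈ +0.566947

triangle: 2!*3!*1!/7! = 12/5040
(j±m)!: 2!*3!*3!*0!*3!*1! = 432
prefactor² = (2J+1)*Δ*N² = 36/7
  k=2: +1/(2!*0!*1!*1!*2!*0!) = 1/4
Σ = 1/4  ⇒  CG² = 36/7*(1/4)² = 9/28
CG = +√(9/28) = +0.566947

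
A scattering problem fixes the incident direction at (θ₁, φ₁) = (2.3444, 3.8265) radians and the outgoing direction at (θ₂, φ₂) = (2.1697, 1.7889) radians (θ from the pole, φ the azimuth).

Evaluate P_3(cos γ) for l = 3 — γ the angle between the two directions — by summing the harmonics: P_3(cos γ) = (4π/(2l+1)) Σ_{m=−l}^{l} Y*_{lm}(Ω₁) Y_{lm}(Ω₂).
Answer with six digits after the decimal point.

-0.186722

Addition theorem: P_3(cos γ) = (4π/7) Σ_m Y*_{lm}(Ω₁) Y_{lm}(Ω₂), m = −3…3:
  m=-3: (0.07107 - 0.13522j) × (0.14308 + 0.18654j) = 0.03539 - 0.00609j  (running Σ = 0.03539 - 0.00609j)
  m=-2: (-0.07296 - 0.35810j) × (0.35623 - 0.16606j) = -0.08546 - 0.11545j  (running Σ = -0.05006 - 0.12154j)
  m=-1: (-0.25803 - 0.21076j) × (-0.03402 - 0.15350j) = -0.02357 + 0.04678j  (running Σ = -0.07364 - 0.07477j)
  m=0: (0.14575 + 0.00000j) × (0.29684 + 0.00000j) = 0.04326 + 0.00000j  (running Σ = -0.03037 - 0.07477j)
  m=1: (0.25803 - 0.21076j) × (0.03402 - 0.15350j) = -0.02357 - 0.04678j  (running Σ = -0.05395 - 0.12154j)
  m=2: (-0.07296 + 0.35810j) × (0.35623 + 0.16606j) = -0.08546 + 0.11545j  (running Σ = -0.13940 - 0.00609j)
  m=3: (-0.07107 - 0.13522j) × (-0.14308 + 0.18654j) = 0.03539 + 0.00609j  (running Σ = -0.10401 + 0.00000j)
Accumulated sum -0.10401 + 0.00000j; after 4π/(2l+1) scaling, -0.18672 + 0.00000j ⇒ P_3 = -0.186722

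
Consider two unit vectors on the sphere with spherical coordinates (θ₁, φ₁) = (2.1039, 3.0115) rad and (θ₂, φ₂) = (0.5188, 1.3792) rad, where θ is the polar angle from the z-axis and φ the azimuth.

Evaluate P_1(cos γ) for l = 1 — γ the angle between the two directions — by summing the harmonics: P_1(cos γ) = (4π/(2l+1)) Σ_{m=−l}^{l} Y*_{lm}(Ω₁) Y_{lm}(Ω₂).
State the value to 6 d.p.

Addition theorem: P_1(cos γ) = (4π/3) Σ_m Y*_{lm}(Ω₁) Y_{lm}(Ω₂), m = −1…1:
  m=-1: (-0.29504 + 0.03860j) × (0.03262 - 0.16817j) = -0.00313 + 0.05088j  (running Σ = -0.00313 + 0.05088j)
  m=0: (-0.24831 + 0.00000j) × (0.42431 + 0.00000j) = -0.10536 + 0.00000j  (running Σ = -0.10849 + 0.05088j)
  m=1: (0.29504 + 0.03860j) × (-0.03262 - 0.16817j) = -0.00313 - 0.05088j  (running Σ = -0.11163 + 0.00000j)
Accumulated sum -0.11163 + 0.00000j; after 4π/(2l+1) scaling, -0.46758 + 0.00000j ⇒ P_1 = -0.467584

-0.467584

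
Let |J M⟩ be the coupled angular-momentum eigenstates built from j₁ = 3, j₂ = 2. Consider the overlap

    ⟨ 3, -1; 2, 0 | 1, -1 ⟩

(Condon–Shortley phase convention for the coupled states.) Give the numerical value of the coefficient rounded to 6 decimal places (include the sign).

√[3·4!2!0!/7! · 2!4!2!2!0!2!] = √(384/35)
  +(−1)^2/∏(2,2,2,0,0,0)! = 1/8  (running 1/8)
⟨..|..⟩ = √(384/35)·(1/8) = +0.414039

+√(6/35) ≈ +0.414039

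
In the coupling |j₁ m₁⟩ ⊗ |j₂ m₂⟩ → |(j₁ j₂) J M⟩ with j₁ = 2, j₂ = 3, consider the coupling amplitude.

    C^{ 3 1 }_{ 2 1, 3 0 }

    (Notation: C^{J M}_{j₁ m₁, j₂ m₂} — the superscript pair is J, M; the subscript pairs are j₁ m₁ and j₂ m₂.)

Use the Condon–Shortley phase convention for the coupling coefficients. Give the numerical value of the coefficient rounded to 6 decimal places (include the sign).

−√(1/30) = -0.182574

j₁+j₂−J=2  J+j₁−j₂=2  J−j₁+j₂=4  j₁+j₂+J+1=9
(j₁±m₁, j₂±m₂, J±M) = (3,1,3,3,4,2)
P² = 96/5
sum k=0..1:
  [0] +1/12 = 1/12
  [1] −1/8 = -1/8
S = -1/24
C² = P²·S² = 1/30 ; C = -0.182574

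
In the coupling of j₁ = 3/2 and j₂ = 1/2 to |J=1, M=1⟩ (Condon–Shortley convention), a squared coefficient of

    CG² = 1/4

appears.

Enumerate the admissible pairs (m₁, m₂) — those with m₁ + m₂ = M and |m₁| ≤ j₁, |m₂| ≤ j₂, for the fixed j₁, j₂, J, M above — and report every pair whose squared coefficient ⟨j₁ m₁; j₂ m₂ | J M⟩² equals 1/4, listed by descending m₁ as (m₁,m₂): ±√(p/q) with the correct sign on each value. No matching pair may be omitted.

Admissible pairs with m₁+m₂ = M = 1: (1/2,1/2), (3/2,-1/2)
  (m₁,m₂)=(3/2,-1/2): CG² = 3/4, CG = +√(3/4)
  (m₁,m₂)=(1/2,1/2): CG² = 1/4, CG = −√(1/4)   ← matches the target
Pairs with CG² = 1/4: (1/2,1/2): −√(1/4)

(1/2,1/2): −√(1/4)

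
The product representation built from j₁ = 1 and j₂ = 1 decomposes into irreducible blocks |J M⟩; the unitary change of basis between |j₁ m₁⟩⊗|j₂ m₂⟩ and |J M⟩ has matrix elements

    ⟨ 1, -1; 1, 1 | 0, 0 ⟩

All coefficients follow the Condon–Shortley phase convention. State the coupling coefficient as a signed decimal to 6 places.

+√(1/3) = +0.577350

√[1·2!0!0!/3! · 0!2!2!0!0!0!] = √(4/3)
  +(−1)^2/∏(2,0,0,0,0,0)! = 1/2  (running 1/2)
⟨..|..⟩ = √(4/3)·(1/2) = +0.577350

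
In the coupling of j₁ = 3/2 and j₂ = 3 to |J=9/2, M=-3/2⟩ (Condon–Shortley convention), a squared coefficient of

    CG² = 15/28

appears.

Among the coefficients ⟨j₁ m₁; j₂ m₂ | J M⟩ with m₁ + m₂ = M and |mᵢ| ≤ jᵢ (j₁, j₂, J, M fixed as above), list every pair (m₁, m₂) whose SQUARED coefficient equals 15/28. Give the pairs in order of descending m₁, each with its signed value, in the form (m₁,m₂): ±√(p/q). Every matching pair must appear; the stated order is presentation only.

(-1/2,-1): +√(15/28)

Admissible pairs with m₁+m₂ = M = -3/2: (-3/2,0), (-1/2,-1), (1/2,-2), (3/2,-3)
  (m₁,m₂)=(3/2,-3): CG² = 1/84, CG = +√(1/84)
  (m₁,m₂)=(1/2,-2): CG² = 3/14, CG = +√(3/14)
  (m₁,m₂)=(-1/2,-1): CG² = 15/28, CG = +√(15/28)   ← matches the target
  (m₁,m₂)=(-3/2,0): CG² = 5/21, CG = +√(5/21)
Pairs with CG² = 15/28: (-1/2,-1): +√(15/28)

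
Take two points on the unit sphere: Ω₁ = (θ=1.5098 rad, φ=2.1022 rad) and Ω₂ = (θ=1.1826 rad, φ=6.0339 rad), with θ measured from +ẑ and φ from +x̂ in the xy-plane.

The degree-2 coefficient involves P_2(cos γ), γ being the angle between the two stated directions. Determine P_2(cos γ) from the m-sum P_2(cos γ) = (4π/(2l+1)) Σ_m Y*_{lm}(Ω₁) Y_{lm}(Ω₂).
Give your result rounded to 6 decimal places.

Summing Y*_{l m}(θ₁,φ₁)·Y_{l m}(θ₂,φ₂) over m ∈ [−2, 2]; prefactor 4π/(2·2+1) = 2.513274:
  term(m=-2) = -0.00120 - 0.12735j   from Y*(Ω₁)=-0.18719 - 0.33624j, Y(Ω₂)=0.29064 + 0.15824j
  term(m=-1) = -0.00895 + 0.00904j   from Y*(Ω₁)=-0.02382 + 0.04052j, Y(Ω₂)=0.26230 + 0.06678j
  term(m=+0) = 0.05608 + 0.00000j   from Y*(Ω₁)=-0.31188 + 0.00000j, Y(Ω₂)=-0.17983 + 0.00000j
  term(m=+1) = -0.00895 - 0.00904j   from Y*(Ω₁)=0.02382 + 0.04052j, Y(Ω₂)=-0.26230 + 0.06678j
  term(m=+2) = -0.00120 + 0.12735j   from Y*(Ω₁)=-0.18719 + 0.33624j, Y(Ω₂)=0.29064 - 0.15824j
Accumulated sum 0.03578 + 0.00000j; after 4π/(2l+1) scaling, 0.08992 + 0.00000j ⇒ P_2 = 0.089916

0.089916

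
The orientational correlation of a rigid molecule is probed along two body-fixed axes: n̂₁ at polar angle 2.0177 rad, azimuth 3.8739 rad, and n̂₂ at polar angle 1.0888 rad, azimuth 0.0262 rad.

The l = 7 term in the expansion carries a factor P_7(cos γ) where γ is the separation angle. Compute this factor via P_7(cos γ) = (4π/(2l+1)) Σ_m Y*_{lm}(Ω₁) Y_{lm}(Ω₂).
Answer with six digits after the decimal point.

0.271276

Expand P_7 via completeness: Σ_{m} conj(Y_{7,m}) at Ω₁ times Y_{7,m} at Ω₂ —
  m=-7: Y*=(-0.097505, 0.222051)  Y=(0.210834, -0.039106)  product (-0.011874, 0.050629)
  m=-6: Y*=(0.136195, 0.412993)  Y=(0.414560, -0.065711)  product (0.083599, 0.162261)
  m=-5: Y*=(0.271209, 0.155264)  Y=(0.356342, -0.046950)  product (0.103933, 0.042594)
  m=-4: Y*=(-0.117262, 0.025283)  Y=(-0.043083, 0.004532)  product (0.004937, -0.001621)
  m=-3: Y*=(-0.206280, 0.285233)  Y=(-0.351354, 0.027673)  product (0.064584, -0.105926)
  m=-2: Y*=(0.003245, 0.030442)  Y=(-0.115655, 0.006066)  product (-0.000560, -0.003501)
  m=-1: Y*=(-0.245945, -0.221124)  Y=(0.306052, -0.008020)  product (-0.077045, -0.065703)
  m=+0: Y*=(-0.072424, -0.000000)  Y=(0.156533, 0.000000)  product (-0.011337, -0.000000)
  m=+1: Y*=(0.245945, -0.221124)  Y=(-0.306052, -0.008020)  product (-0.077045, 0.065703)
  m=+2: Y*=(0.003245, -0.030442)  Y=(-0.115655, -0.006066)  product (-0.000560, 0.003501)
  m=+3: Y*=(0.206280, 0.285233)  Y=(0.351354, 0.027673)  product (0.064584, 0.105926)
  m=+4: Y*=(-0.117262, -0.025283)  Y=(-0.043083, -0.004532)  product (0.004937, 0.001621)
  m=+5: Y*=(-0.271209, 0.155264)  Y=(-0.356342, -0.046950)  product (0.103933, -0.042594)
  m=+6: Y*=(0.136195, -0.412993)  Y=(0.414560, 0.065711)  product (0.083599, -0.162261)
  m=+7: Y*=(0.097505, 0.222051)  Y=(-0.210834, -0.039106)  product (-0.011874, -0.050629)
Accumulated sum (0.323812, 0.000000); after 4π/(2l+1) scaling, (0.271276, 0.000000) ⇒ P_7 = 0.271276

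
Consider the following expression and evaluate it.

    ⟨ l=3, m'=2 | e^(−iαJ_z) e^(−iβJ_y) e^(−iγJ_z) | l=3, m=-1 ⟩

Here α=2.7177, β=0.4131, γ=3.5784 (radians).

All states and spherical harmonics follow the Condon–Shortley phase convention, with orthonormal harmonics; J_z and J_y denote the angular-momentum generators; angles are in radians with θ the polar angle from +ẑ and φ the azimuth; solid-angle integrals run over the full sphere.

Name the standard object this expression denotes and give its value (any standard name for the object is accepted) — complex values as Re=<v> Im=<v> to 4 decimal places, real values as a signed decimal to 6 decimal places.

Wigner D-matrix element, Re=0.0141 Im=0.0480

This is a Wigner D-matrix element — the rotation-matrix element ⟨l m'| R(α,β,γ) |l m⟩ in the angular-momentum basis.
First d^3_{2,-1}(β=0.4131), then the phase factors e^{-i(2)α} and e^{-i(-1)γ}:
c=cos(0.413100/2)=0.978744, s=sin(0.413100/2)=0.205084; N=√[120·1·2·24]=75.894664
k∈{0,1} keeps every argument non-negative
  k=0: (−1)^3·75.8947/(12)·0.9787^3·0.2051^3 = -0.051149
  k=1: (−1)^4·75.8947/(24)·0.9787^1·0.2051^5 = +0.001123
d^3_{2,-1}(0.4131) = -0.051149 +0.001123 = -0.050026
Attach z-rotation phases: D = e^{-i(2)(2.7177)}·(-0.050026)·e^{-i(-1)(3.5784)} = +0.014123+0.047991i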